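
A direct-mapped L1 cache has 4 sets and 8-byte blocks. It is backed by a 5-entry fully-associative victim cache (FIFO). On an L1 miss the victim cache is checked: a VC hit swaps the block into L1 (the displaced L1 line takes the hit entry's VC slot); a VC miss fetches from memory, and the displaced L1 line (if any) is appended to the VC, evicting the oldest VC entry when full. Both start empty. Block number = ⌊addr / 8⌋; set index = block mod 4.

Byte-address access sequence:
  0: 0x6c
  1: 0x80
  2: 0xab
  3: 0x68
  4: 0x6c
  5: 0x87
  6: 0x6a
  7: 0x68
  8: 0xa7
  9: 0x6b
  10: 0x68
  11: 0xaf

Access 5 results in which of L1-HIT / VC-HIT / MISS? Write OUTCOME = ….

  [0] addr=0x6c blk=13 s=1: MISS | VC []
  [1] addr=0x80 blk=16 s=0: MISS | VC []
  [2] addr=0xab blk=21 s=1: MISS | VC [13]
  [3] addr=0x68 blk=13 s=1: VC-HIT | VC [21]
  [4] addr=0x6c blk=13 s=1: L1-HIT | VC [21]
  [5] addr=0x87 blk=16 s=0: L1-HIT | VC [21]
  [6] addr=0x6a blk=13 s=1: L1-HIT | VC [21]
  [7] addr=0x68 blk=13 s=1: L1-HIT | VC [21]
  [8] addr=0xa7 blk=20 s=0: MISS | VC [21, 16]
  [9] addr=0x6b blk=13 s=1: L1-HIT | VC [21, 16]
  [10] addr=0x68 blk=13 s=1: L1-HIT | VC [21, 16]
  [11] addr=0xaf blk=21 s=1: VC-HIT | VC [13, 16]

OUTCOME = L1-HIT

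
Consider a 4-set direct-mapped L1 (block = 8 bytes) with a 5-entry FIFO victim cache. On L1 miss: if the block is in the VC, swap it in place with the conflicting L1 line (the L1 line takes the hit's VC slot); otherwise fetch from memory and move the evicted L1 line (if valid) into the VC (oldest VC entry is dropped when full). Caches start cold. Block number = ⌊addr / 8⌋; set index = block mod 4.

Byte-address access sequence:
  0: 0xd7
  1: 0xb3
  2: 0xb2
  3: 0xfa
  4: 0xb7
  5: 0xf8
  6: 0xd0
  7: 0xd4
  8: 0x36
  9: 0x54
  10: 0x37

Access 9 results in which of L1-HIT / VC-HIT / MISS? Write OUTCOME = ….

OUTCOME = MISS

  [0] addr=0xd7 blk=26 s=2: MISS | VC []
  [1] addr=0xb3 blk=22 s=2: MISS | VC [26]
  [2] addr=0xb2 blk=22 s=2: L1-HIT | VC [26]
  [3] addr=0xfa blk=31 s=3: MISS | VC [26]
  [4] addr=0xb7 blk=22 s=2: L1-HIT | VC [26]
  [5] addr=0xf8 blk=31 s=3: L1-HIT | VC [26]
  [6] addr=0xd0 blk=26 s=2: VC-HIT | VC [22]
  [7] addr=0xd4 blk=26 s=2: L1-HIT | VC [22]
  [8] addr=0x36 blk=6 s=2: MISS | VC [22, 26]
  [9] addr=0x54 blk=10 s=2: MISS | VC [22, 26, 6]
  [10] addr=0x37 blk=6 s=2: VC-HIT | VC [22, 26, 10]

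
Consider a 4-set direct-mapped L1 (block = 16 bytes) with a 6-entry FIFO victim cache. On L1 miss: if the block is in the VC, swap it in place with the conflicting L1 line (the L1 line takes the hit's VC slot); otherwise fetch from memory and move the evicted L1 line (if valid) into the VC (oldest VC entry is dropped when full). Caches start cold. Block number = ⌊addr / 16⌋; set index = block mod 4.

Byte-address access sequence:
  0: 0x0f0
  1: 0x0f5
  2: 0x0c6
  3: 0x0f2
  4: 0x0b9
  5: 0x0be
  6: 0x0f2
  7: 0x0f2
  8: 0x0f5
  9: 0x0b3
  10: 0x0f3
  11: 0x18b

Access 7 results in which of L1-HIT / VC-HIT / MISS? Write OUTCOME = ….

OUTCOME = L1-HIT

#0 0xf0→b15/s3 MISS; vc=[]
#1 0xf5→b15/s3 L1-HIT; vc=[]
#2 0xc6→b12/s0 MISS; vc=[]
#3 0xf2→b15/s3 L1-HIT; vc=[]
#4 0xb9→b11/s3 MISS; vc=[15]
#5 0xbe→b11/s3 L1-HIT; vc=[15]
#6 0xf2→b15/s3 VC-HIT; vc=[11]
#7 0xf2→b15/s3 L1-HIT; vc=[11]
#8 0xf5→b15/s3 L1-HIT; vc=[11]
#9 0xb3→b11/s3 VC-HIT; vc=[15]
#10 0xf3→b15/s3 VC-HIT; vc=[11]
#11 0x18b→b24/s0 MISS; vc=[11,12]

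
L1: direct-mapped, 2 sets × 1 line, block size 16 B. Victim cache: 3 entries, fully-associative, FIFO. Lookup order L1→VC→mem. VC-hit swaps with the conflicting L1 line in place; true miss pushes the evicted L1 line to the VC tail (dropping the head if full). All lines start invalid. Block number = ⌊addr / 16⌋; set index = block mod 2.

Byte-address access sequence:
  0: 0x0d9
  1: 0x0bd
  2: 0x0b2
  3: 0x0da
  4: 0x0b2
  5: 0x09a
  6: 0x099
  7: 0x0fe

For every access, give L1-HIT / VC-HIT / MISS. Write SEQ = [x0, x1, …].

SEQ = [MISS, MISS, L1-HIT, VC-HIT, VC-HIT, MISS, L1-HIT, MISS]

  [0] addr=0xd9 blk=13 s=1: MISS | VC []
  [1] addr=0xbd blk=11 s=1: MISS | VC [13]
  [2] addr=0xb2 blk=11 s=1: L1-HIT | VC [13]
  [3] addr=0xda blk=13 s=1: VC-HIT | VC [11]
  [4] addr=0xb2 blk=11 s=1: VC-HIT | VC [13]
  [5] addr=0x9a blk=9 s=1: MISS | VC [13, 11]
  [6] addr=0x99 blk=9 s=1: L1-HIT | VC [13, 11]
  [7] addr=0xfe blk=15 s=1: MISS | VC [13, 11, 9]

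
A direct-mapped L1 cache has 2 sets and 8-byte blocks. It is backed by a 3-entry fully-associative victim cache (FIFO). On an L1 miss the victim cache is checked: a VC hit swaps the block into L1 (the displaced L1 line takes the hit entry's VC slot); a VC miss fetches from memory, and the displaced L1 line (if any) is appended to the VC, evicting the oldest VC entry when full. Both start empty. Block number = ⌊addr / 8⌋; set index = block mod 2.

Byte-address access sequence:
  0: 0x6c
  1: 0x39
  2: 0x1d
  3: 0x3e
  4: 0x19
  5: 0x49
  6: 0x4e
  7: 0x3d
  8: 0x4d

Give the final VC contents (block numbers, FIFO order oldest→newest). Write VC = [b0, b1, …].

0: 0x6c (blk 13, set 1) → MISS  vc=[]
1: 0x39 (blk 7, set 1) → MISS  vc=[13]
2: 0x1d (blk 3, set 1) → MISS  vc=[13, 7]
3: 0x3e (blk 7, set 1) → VC-HIT  vc=[13, 3]
4: 0x19 (blk 3, set 1) → VC-HIT  vc=[13, 7]
5: 0x49 (blk 9, set 1) → MISS  vc=[13, 7, 3]
6: 0x4e (blk 9, set 1) → L1-HIT  vc=[13, 7, 3]
7: 0x3d (blk 7, set 1) → VC-HIT  vc=[13, 9, 3]
8: 0x4d (blk 9, set 1) → VC-HIT  vc=[13, 7, 3]

VC = [13, 7, 3]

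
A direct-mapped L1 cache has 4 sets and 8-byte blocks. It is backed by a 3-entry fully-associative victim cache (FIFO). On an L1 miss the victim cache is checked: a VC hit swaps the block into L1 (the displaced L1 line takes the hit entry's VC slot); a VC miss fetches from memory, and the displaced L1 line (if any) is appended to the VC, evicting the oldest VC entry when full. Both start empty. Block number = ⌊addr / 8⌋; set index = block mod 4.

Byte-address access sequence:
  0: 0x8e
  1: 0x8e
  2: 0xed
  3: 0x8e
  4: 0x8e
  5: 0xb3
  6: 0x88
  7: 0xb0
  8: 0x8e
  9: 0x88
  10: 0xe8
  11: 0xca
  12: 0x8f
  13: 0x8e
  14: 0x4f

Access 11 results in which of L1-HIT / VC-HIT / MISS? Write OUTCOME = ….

OUTCOME = MISS

#0 0x8e→b17/s1 MISS; vc=[]
#1 0x8e→b17/s1 L1-HIT; vc=[]
#2 0xed→b29/s1 MISS; vc=[17]
#3 0x8e→b17/s1 VC-HIT; vc=[29]
#4 0x8e→b17/s1 L1-HIT; vc=[29]
#5 0xb3→b22/s2 MISS; vc=[29]
#6 0x88→b17/s1 L1-HIT; vc=[29]
#7 0xb0→b22/s2 L1-HIT; vc=[29]
#8 0x8e→b17/s1 L1-HIT; vc=[29]
#9 0x88→b17/s1 L1-HIT; vc=[29]
#10 0xe8→b29/s1 VC-HIT; vc=[17]
#11 0xca→b25/s1 MISS; vc=[17,29]
#12 0x8f→b17/s1 VC-HIT; vc=[25,29]
#13 0x8e→b17/s1 L1-HIT; vc=[25,29]
#14 0x4f→b9/s1 MISS; vc=[25,29,17]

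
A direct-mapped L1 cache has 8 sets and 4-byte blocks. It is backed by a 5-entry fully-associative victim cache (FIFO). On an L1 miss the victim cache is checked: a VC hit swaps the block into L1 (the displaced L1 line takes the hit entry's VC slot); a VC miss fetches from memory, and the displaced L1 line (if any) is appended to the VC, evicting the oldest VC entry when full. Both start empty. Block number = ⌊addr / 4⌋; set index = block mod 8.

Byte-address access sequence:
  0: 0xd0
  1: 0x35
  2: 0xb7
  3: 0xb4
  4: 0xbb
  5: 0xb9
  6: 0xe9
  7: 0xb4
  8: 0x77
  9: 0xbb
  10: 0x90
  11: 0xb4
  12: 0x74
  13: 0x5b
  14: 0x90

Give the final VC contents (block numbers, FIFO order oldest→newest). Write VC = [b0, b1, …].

0: 0xd0 (blk 52, set 4) → MISS  vc=[]
1: 0x35 (blk 13, set 5) → MISS  vc=[]
2: 0xb7 (blk 45, set 5) → MISS  vc=[13]
3: 0xb4 (blk 45, set 5) → L1-HIT  vc=[13]
4: 0xbb (blk 46, set 6) → MISS  vc=[13]
5: 0xb9 (blk 46, set 6) → L1-HIT  vc=[13]
6: 0xe9 (blk 58, set 2) → MISS  vc=[13]
7: 0xb4 (blk 45, set 5) → L1-HIT  vc=[13]
8: 0x77 (blk 29, set 5) → MISS  vc=[13, 45]
9: 0xbb (blk 46, set 6) → L1-HIT  vc=[13, 45]
10: 0x90 (blk 36, set 4) → MISS  vc=[13, 45, 52]
11: 0xb4 (blk 45, set 5) → VC-HIT  vc=[13, 29, 52]
12: 0x74 (blk 29, set 5) → VC-HIT  vc=[13, 45, 52]
13: 0x5b (blk 22, set 6) → MISS  vc=[13, 45, 52, 46]
14: 0x90 (blk 36, set 4) → L1-HIT  vc=[13, 45, 52, 46]

VC = [13, 45, 52, 46]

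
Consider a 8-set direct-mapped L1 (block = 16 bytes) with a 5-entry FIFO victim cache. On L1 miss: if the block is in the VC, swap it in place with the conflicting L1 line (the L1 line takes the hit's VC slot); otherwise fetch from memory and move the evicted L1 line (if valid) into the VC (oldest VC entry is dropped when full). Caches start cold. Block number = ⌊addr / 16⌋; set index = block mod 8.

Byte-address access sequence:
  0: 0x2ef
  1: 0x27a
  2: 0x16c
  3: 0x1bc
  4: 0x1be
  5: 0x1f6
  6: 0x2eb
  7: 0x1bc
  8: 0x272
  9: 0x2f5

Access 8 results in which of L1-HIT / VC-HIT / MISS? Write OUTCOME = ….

#0 0x2ef→b46/s6 MISS; vc=[]
#1 0x27a→b39/s7 MISS; vc=[]
#2 0x16c→b22/s6 MISS; vc=[46]
#3 0x1bc→b27/s3 MISS; vc=[46]
#4 0x1be→b27/s3 L1-HIT; vc=[46]
#5 0x1f6→b31/s7 MISS; vc=[46,39]
#6 0x2eb→b46/s6 VC-HIT; vc=[22,39]
#7 0x1bc→b27/s3 L1-HIT; vc=[22,39]
#8 0x272→b39/s7 VC-HIT; vc=[22,31]
#9 0x2f5→b47/s7 MISS; vc=[22,31,39]

OUTCOME = VC-HIT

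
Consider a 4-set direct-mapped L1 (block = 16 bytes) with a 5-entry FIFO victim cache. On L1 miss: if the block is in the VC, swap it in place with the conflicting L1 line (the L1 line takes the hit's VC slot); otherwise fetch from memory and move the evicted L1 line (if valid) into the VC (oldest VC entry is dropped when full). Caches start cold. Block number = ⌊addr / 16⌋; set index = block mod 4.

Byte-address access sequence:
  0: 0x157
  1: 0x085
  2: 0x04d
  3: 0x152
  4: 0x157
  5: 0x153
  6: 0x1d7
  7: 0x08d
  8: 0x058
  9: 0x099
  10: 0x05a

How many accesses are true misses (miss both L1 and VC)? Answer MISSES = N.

#0 0x157→b21/s1 MISS; vc=[]
#1 0x85→b8/s0 MISS; vc=[]
#2 0x4d→b4/s0 MISS; vc=[8]
#3 0x152→b21/s1 L1-HIT; vc=[8]
#4 0x157→b21/s1 L1-HIT; vc=[8]
#5 0x153→b21/s1 L1-HIT; vc=[8]
#6 0x1d7→b29/s1 MISS; vc=[8,21]
#7 0x8d→b8/s0 VC-HIT; vc=[4,21]
#8 0x58→b5/s1 MISS; vc=[4,21,29]
#9 0x99→b9/s1 MISS; vc=[4,21,29,5]
#10 0x5a→b5/s1 VC-HIT; vc=[4,21,29,9]

MISSES = 6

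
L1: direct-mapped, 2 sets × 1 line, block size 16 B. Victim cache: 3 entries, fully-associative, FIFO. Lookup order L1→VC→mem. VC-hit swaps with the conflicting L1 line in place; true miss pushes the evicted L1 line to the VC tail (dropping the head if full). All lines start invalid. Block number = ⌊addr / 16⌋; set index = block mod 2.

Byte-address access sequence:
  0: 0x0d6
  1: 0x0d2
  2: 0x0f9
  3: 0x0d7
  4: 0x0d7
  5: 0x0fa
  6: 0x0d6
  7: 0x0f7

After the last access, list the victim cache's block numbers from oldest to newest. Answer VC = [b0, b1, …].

#0 0xd6→b13/s1 MISS; vc=[]
#1 0xd2→b13/s1 L1-HIT; vc=[]
#2 0xf9→b15/s1 MISS; vc=[13]
#3 0xd7→b13/s1 VC-HIT; vc=[15]
#4 0xd7→b13/s1 L1-HIT; vc=[15]
#5 0xfa→b15/s1 VC-HIT; vc=[13]
#6 0xd6→b13/s1 VC-HIT; vc=[15]
#7 0xf7→b15/s1 VC-HIT; vc=[13]

VC = [13]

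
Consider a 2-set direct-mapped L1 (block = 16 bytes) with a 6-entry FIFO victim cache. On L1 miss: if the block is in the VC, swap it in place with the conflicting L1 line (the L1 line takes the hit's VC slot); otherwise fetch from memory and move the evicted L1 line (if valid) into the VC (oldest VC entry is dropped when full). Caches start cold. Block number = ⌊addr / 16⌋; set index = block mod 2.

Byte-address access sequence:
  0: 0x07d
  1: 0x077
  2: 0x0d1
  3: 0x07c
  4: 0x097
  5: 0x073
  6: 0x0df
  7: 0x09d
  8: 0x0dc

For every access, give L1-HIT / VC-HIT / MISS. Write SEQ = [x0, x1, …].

  [0] addr=0x7d blk=7 s=1: MISS | VC []
  [1] addr=0x77 blk=7 s=1: L1-HIT | VC []
  [2] addr=0xd1 blk=13 s=1: MISS | VC [7]
  [3] addr=0x7c blk=7 s=1: VC-HIT | VC [13]
  [4] addr=0x97 blk=9 s=1: MISS | VC [13, 7]
  [5] addr=0x73 blk=7 s=1: VC-HIT | VC [13, 9]
  [6] addr=0xdf blk=13 s=1: VC-HIT | VC [7, 9]
  [7] addr=0x9d blk=9 s=1: VC-HIT | VC [7, 13]
  [8] addr=0xdc blk=13 s=1: VC-HIT | VC [7, 9]

SEQ = [MISS, L1-HIT, MISS, VC-HIT, MISS, VC-HIT, VC-HIT, VC-HIT, VC-HIT]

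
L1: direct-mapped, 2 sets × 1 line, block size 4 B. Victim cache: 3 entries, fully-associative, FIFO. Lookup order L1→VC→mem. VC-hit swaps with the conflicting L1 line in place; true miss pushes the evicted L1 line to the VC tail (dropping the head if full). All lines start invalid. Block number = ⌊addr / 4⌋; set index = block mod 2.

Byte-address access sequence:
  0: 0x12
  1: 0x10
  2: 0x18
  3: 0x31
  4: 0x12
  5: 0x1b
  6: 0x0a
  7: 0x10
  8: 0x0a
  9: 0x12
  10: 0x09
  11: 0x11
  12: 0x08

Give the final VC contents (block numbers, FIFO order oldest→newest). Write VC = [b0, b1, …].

VC = [12, 4, 6]

0: 0x12 (blk 4, set 0) → MISS  vc=[]
1: 0x10 (blk 4, set 0) → L1-HIT  vc=[]
2: 0x18 (blk 6, set 0) → MISS  vc=[4]
3: 0x31 (blk 12, set 0) → MISS  vc=[4, 6]
4: 0x12 (blk 4, set 0) → VC-HIT  vc=[12, 6]
5: 0x1b (blk 6, set 0) → VC-HIT  vc=[12, 4]
6: 0xa (blk 2, set 0) → MISS  vc=[12, 4, 6]
7: 0x10 (blk 4, set 0) → VC-HIT  vc=[12, 2, 6]
8: 0xa (blk 2, set 0) → VC-HIT  vc=[12, 4, 6]
9: 0x12 (blk 4, set 0) → VC-HIT  vc=[12, 2, 6]
10: 0x9 (blk 2, set 0) → VC-HIT  vc=[12, 4, 6]
11: 0x11 (blk 4, set 0) → VC-HIT  vc=[12, 2, 6]
12: 0x8 (blk 2, set 0) → VC-HIT  vc=[12, 4, 6]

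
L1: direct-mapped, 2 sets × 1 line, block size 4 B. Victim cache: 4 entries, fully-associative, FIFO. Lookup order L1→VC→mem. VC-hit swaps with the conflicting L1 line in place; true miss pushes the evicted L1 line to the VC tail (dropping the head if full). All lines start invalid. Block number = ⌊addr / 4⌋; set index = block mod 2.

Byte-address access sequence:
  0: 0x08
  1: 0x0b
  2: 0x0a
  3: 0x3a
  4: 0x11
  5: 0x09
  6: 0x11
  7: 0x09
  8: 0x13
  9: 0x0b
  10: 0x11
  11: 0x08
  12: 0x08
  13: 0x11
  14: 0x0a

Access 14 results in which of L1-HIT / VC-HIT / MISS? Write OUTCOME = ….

OUTCOME = VC-HIT

#0 0x8→b2/s0 MISS; vc=[]
#1 0xb→b2/s0 L1-HIT; vc=[]
#2 0xa→b2/s0 L1-HIT; vc=[]
#3 0x3a→b14/s0 MISS; vc=[2]
#4 0x11→b4/s0 MISS; vc=[2,14]
#5 0x9→b2/s0 VC-HIT; vc=[4,14]
#6 0x11→b4/s0 VC-HIT; vc=[2,14]
#7 0x9→b2/s0 VC-HIT; vc=[4,14]
#8 0x13→b4/s0 VC-HIT; vc=[2,14]
#9 0xb→b2/s0 VC-HIT; vc=[4,14]
#10 0x11→b4/s0 VC-HIT; vc=[2,14]
#11 0x8→b2/s0 VC-HIT; vc=[4,14]
#12 0x8→b2/s0 L1-HIT; vc=[4,14]
#13 0x11→b4/s0 VC-HIT; vc=[2,14]
#14 0xa→b2/s0 VC-HIT; vc=[4,14]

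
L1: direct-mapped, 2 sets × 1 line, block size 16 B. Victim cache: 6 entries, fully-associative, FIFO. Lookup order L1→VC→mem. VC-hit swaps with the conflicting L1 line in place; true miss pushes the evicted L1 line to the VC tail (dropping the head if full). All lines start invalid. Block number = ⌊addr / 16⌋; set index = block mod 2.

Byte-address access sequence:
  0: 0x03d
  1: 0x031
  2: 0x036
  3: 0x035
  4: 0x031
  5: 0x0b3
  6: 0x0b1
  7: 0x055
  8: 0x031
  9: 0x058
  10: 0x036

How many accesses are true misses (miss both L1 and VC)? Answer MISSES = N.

  [0] addr=0x3d blk=3 s=1: MISS | VC []
  [1] addr=0x31 blk=3 s=1: L1-HIT | VC []
  [2] addr=0x36 blk=3 s=1: L1-HIT | VC []
  [3] addr=0x35 blk=3 s=1: L1-HIT | VC []
  [4] addr=0x31 blk=3 s=1: L1-HIT | VC []
  [5] addr=0xb3 blk=11 s=1: MISS | VC [3]
  [6] addr=0xb1 blk=11 s=1: L1-HIT | VC [3]
  [7] addr=0x55 blk=5 s=1: MISS | VC [3, 11]
  [8] addr=0x31 blk=3 s=1: VC-HIT | VC [5, 11]
  [9] addr=0x58 blk=5 s=1: VC-HIT | VC [3, 11]
  [10] addr=0x36 blk=3 s=1: VC-HIT | VC [5, 11]

MISSES = 3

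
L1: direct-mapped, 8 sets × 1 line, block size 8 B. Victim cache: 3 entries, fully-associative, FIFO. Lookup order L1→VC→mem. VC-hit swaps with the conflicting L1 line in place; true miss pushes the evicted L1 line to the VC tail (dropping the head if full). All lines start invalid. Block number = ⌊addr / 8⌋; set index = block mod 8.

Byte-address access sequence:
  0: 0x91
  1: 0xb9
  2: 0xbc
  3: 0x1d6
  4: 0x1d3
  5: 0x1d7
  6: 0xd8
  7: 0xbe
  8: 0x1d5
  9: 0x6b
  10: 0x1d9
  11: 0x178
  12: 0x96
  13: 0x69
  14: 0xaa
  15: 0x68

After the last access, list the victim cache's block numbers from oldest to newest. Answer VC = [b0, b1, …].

VC = [27, 23, 21]

  [0] addr=0x91 blk=18 s=2: MISS | VC []
  [1] addr=0xb9 blk=23 s=7: MISS | VC []
  [2] addr=0xbc blk=23 s=7: L1-HIT | VC []
  [3] addr=0x1d6 blk=58 s=2: MISS | VC [18]
  [4] addr=0x1d3 blk=58 s=2: L1-HIT | VC [18]
  [5] addr=0x1d7 blk=58 s=2: L1-HIT | VC [18]
  [6] addr=0xd8 blk=27 s=3: MISS | VC [18]
  [7] addr=0xbe blk=23 s=7: L1-HIT | VC [18]
  [8] addr=0x1d5 blk=58 s=2: L1-HIT | VC [18]
  [9] addr=0x6b blk=13 s=5: MISS | VC [18]
  [10] addr=0x1d9 blk=59 s=3: MISS | VC [18, 27]
  [11] addr=0x178 blk=47 s=7: MISS | VC [18, 27, 23]
  [12] addr=0x96 blk=18 s=2: VC-HIT | VC [58, 27, 23]
  [13] addr=0x69 blk=13 s=5: L1-HIT | VC [58, 27, 23]
  [14] addr=0xaa blk=21 s=5: MISS | VC [27, 23, 13]
  [15] addr=0x68 blk=13 s=5: VC-HIT | VC [27, 23, 21]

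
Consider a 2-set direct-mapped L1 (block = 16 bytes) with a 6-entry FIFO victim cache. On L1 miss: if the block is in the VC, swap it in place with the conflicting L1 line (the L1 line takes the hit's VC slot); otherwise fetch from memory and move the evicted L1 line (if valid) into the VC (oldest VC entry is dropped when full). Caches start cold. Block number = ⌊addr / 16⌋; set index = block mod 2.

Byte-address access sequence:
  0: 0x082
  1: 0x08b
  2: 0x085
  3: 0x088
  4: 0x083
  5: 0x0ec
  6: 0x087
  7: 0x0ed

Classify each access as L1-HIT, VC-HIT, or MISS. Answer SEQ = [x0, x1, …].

0: 0x82 (blk 8, set 0) → MISS  vc=[]
1: 0x8b (blk 8, set 0) → L1-HIT  vc=[]
2: 0x85 (blk 8, set 0) → L1-HIT  vc=[]
3: 0x88 (blk 8, set 0) → L1-HIT  vc=[]
4: 0x83 (blk 8, set 0) → L1-HIT  vc=[]
5: 0xec (blk 14, set 0) → MISS  vc=[8]
6: 0x87 (blk 8, set 0) → VC-HIT  vc=[14]
7: 0xed (blk 14, set 0) → VC-HIT  vc=[8]

SEQ = [MISS, L1-HIT, L1-HIT, L1-HIT, L1-HIT, MISS, VC-HIT, VC-HIT]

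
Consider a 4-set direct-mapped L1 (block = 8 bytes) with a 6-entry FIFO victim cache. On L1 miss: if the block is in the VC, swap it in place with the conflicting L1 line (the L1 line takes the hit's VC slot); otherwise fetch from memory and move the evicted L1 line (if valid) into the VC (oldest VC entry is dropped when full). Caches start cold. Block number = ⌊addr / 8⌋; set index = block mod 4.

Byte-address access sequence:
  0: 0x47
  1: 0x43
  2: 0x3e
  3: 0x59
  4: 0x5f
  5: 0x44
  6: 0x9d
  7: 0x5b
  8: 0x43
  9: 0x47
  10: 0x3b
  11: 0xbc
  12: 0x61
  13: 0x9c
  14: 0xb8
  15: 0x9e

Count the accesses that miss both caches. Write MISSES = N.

0: 0x47 (blk 8, set 0) → MISS  vc=[]
1: 0x43 (blk 8, set 0) → L1-HIT  vc=[]
2: 0x3e (blk 7, set 3) → MISS  vc=[]
3: 0x59 (blk 11, set 3) → MISS  vc=[7]
4: 0x5f (blk 11, set 3) → L1-HIT  vc=[7]
5: 0x44 (blk 8, set 0) → L1-HIT  vc=[7]
6: 0x9d (blk 19, set 3) → MISS  vc=[7, 11]
7: 0x5b (blk 11, set 3) → VC-HIT  vc=[7, 19]
8: 0x43 (blk 8, set 0) → L1-HIT  vc=[7, 19]
9: 0x47 (blk 8, set 0) → L1-HIT  vc=[7, 19]
10: 0x3b (blk 7, set 3) → VC-HIT  vc=[11, 19]
11: 0xbc (blk 23, set 3) → MISS  vc=[11, 19, 7]
12: 0x61 (blk 12, set 0) → MISS  vc=[11, 19, 7, 8]
13: 0x9c (blk 19, set 3) → VC-HIT  vc=[11, 23, 7, 8]
14: 0xb8 (blk 23, set 3) → VC-HIT  vc=[11, 19, 7, 8]
15: 0x9e (blk 19, set 3) → VC-HIT  vc=[11, 23, 7, 8]

MISSES = 6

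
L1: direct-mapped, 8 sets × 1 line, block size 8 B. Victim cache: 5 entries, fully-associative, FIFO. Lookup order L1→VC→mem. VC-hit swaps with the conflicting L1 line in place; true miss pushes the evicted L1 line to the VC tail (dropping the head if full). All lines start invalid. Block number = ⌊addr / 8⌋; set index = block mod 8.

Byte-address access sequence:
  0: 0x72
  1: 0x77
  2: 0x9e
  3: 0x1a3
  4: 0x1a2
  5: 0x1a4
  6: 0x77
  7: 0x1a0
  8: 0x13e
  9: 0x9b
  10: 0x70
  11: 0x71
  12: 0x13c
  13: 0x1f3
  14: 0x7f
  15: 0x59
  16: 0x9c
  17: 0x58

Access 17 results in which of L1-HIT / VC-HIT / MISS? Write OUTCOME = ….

OUTCOME = VC-HIT

0: 0x72 (blk 14, set 6) → MISS  vc=[]
1: 0x77 (blk 14, set 6) → L1-HIT  vc=[]
2: 0x9e (blk 19, set 3) → MISS  vc=[]
3: 0x1a3 (blk 52, set 4) → MISS  vc=[]
4: 0x1a2 (blk 52, set 4) → L1-HIT  vc=[]
5: 0x1a4 (blk 52, set 4) → L1-HIT  vc=[]
6: 0x77 (blk 14, set 6) → L1-HIT  vc=[]
7: 0x1a0 (blk 52, set 4) → L1-HIT  vc=[]
8: 0x13e (blk 39, set 7) → MISS  vc=[]
9: 0x9b (blk 19, set 3) → L1-HIT  vc=[]
10: 0x70 (blk 14, set 6) → L1-HIT  vc=[]
11: 0x71 (blk 14, set 6) → L1-HIT  vc=[]
12: 0x13c (blk 39, set 7) → L1-HIT  vc=[]
13: 0x1f3 (blk 62, set 6) → MISS  vc=[14]
14: 0x7f (blk 15, set 7) → MISS  vc=[14, 39]
15: 0x59 (blk 11, set 3) → MISS  vc=[14, 39, 19]
16: 0x9c (blk 19, set 3) → VC-HIT  vc=[14, 39, 11]
17: 0x58 (blk 11, set 3) → VC-HIT  vc=[14, 39, 19]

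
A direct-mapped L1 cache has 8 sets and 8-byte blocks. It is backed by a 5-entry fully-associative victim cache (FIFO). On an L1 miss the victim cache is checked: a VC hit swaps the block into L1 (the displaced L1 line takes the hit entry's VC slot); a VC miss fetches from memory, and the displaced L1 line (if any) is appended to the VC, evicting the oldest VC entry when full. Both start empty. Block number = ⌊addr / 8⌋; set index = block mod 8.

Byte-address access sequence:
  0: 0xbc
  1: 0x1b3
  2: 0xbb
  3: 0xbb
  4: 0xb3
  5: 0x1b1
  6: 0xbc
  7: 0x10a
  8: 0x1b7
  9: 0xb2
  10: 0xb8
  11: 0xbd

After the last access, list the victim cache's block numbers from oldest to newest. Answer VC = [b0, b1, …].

#0 0xbc→b23/s7 MISS; vc=[]
#1 0x1b3→b54/s6 MISS; vc=[]
#2 0xbb→b23/s7 L1-HIT; vc=[]
#3 0xbb→b23/s7 L1-HIT; vc=[]
#4 0xb3→b22/s6 MISS; vc=[54]
#5 0x1b1→b54/s6 VC-HIT; vc=[22]
#6 0xbc→b23/s7 L1-HIT; vc=[22]
#7 0x10a→b33/s1 MISS; vc=[22]
#8 0x1b7→b54/s6 L1-HIT; vc=[22]
#9 0xb2→b22/s6 VC-HIT; vc=[54]
#10 0xb8→b23/s7 L1-HIT; vc=[54]
#11 0xbd→b23/s7 L1-HIT; vc=[54]

VC = [54]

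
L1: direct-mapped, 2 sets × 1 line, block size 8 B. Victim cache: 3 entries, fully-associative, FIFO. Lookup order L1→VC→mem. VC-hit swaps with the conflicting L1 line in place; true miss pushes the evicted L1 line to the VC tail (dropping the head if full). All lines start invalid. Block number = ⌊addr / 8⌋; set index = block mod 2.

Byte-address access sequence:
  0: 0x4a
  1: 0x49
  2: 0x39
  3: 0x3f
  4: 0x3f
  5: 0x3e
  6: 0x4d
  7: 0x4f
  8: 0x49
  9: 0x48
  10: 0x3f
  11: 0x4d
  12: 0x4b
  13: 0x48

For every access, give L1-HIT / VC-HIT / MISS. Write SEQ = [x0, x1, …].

  [0] addr=0x4a blk=9 s=1: MISS | VC []
  [1] addr=0x49 blk=9 s=1: L1-HIT | VC []
  [2] addr=0x39 blk=7 s=1: MISS | VC [9]
  [3] addr=0x3f blk=7 s=1: L1-HIT | VC [9]
  [4] addr=0x3f blk=7 s=1: L1-HIT | VC [9]
  [5] addr=0x3e blk=7 s=1: L1-HIT | VC [9]
  [6] addr=0x4d blk=9 s=1: VC-HIT | VC [7]
  [7] addr=0x4f blk=9 s=1: L1-HIT | VC [7]
  [8] addr=0x49 blk=9 s=1: L1-HIT | VC [7]
  [9] addr=0x48 blk=9 s=1: L1-HIT | VC [7]
  [10] addr=0x3f blk=7 s=1: VC-HIT | VC [9]
  [11] addr=0x4d blk=9 s=1: VC-HIT | VC [7]
  [12] addr=0x4b blk=9 s=1: L1-HIT | VC [7]
  [13] addr=0x48 blk=9 s=1: L1-HIT | VC [7]

SEQ = [MISS, L1-HIT, MISS, L1-HIT, L1-HIT, L1-HIT, VC-HIT, L1-HIT, L1-HIT, L1-HIT, VC-HIT, VC-HIT, L1-HIT, L1-HIT]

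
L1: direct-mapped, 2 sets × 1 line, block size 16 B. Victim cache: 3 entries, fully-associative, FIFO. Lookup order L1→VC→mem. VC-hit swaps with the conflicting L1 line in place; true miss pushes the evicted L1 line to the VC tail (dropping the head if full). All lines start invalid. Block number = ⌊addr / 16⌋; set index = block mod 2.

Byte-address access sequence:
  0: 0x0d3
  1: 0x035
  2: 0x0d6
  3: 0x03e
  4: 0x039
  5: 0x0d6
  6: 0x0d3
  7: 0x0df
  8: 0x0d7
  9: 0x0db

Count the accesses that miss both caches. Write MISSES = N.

MISSES = 2

#0 0xd3→b13/s1 MISS; vc=[]
#1 0x35→b3/s1 MISS; vc=[13]
#2 0xd6→b13/s1 VC-HIT; vc=[3]
#3 0x3e→b3/s1 VC-HIT; vc=[13]
#4 0x39→b3/s1 L1-HIT; vc=[13]
#5 0xd6→b13/s1 VC-HIT; vc=[3]
#6 0xd3→b13/s1 L1-HIT; vc=[3]
#7 0xdf→b13/s1 L1-HIT; vc=[3]
#8 0xd7→b13/s1 L1-HIT; vc=[3]
#9 0xdb→b13/s1 L1-HIT; vc=[3]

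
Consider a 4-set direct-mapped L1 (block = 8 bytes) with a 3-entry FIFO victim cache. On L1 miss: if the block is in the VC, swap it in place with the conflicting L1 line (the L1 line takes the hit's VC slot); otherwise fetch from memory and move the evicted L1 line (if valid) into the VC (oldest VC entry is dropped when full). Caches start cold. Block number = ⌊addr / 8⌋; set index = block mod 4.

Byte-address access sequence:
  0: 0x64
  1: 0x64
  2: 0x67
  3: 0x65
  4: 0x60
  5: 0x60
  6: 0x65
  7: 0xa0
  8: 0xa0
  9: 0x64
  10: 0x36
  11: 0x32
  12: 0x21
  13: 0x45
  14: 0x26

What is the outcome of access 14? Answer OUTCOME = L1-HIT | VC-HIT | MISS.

0: 0x64 (blk 12, set 0) → MISS  vc=[]
1: 0x64 (blk 12, set 0) → L1-HIT  vc=[]
2: 0x67 (blk 12, set 0) → L1-HIT  vc=[]
3: 0x65 (blk 12, set 0) → L1-HIT  vc=[]
4: 0x60 (blk 12, set 0) → L1-HIT  vc=[]
5: 0x60 (blk 12, set 0) → L1-HIT  vc=[]
6: 0x65 (blk 12, set 0) → L1-HIT  vc=[]
7: 0xa0 (blk 20, set 0) → MISS  vc=[12]
8: 0xa0 (blk 20, set 0) → L1-HIT  vc=[12]
9: 0x64 (blk 12, set 0) → VC-HIT  vc=[20]
10: 0x36 (blk 6, set 2) → MISS  vc=[20]
11: 0x32 (blk 6, set 2) → L1-HIT  vc=[20]
12: 0x21 (blk 4, set 0) → MISS  vc=[20, 12]
13: 0x45 (blk 8, set 0) → MISS  vc=[20, 12, 4]
14: 0x26 (blk 4, set 0) → VC-HIT  vc=[20, 12, 8]

OUTCOME = VC-HIT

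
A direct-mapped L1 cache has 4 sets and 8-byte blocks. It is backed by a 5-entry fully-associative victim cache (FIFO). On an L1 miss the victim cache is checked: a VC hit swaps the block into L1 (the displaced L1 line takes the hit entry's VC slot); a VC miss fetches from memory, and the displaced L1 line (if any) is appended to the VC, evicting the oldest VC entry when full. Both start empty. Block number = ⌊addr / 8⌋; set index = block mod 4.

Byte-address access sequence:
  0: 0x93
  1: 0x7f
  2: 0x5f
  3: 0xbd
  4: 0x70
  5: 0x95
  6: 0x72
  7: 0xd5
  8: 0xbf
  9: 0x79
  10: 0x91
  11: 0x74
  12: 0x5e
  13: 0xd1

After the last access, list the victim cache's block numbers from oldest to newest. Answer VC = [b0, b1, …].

0: 0x93 (blk 18, set 2) → MISS  vc=[]
1: 0x7f (blk 15, set 3) → MISS  vc=[]
2: 0x5f (blk 11, set 3) → MISS  vc=[15]
3: 0xbd (blk 23, set 3) → MISS  vc=[15, 11]
4: 0x70 (blk 14, set 2) → MISS  vc=[15, 11, 18]
5: 0x95 (blk 18, set 2) → VC-HIT  vc=[15, 11, 14]
6: 0x72 (blk 14, set 2) → VC-HIT  vc=[15, 11, 18]
7: 0xd5 (blk 26, set 2) → MISS  vc=[15, 11, 18, 14]
8: 0xbf (blk 23, set 3) → L1-HIT  vc=[15, 11, 18, 14]
9: 0x79 (blk 15, set 3) → VC-HIT  vc=[23, 11, 18, 14]
10: 0x91 (blk 18, set 2) → VC-HIT  vc=[23, 11, 26, 14]
11: 0x74 (blk 14, set 2) → VC-HIT  vc=[23, 11, 26, 18]
12: 0x5e (blk 11, set 3) → VC-HIT  vc=[23, 15, 26, 18]
13: 0xd1 (blk 26, set 2) → VC-HIT  vc=[23, 15, 14, 18]

VC = [23, 15, 14, 18]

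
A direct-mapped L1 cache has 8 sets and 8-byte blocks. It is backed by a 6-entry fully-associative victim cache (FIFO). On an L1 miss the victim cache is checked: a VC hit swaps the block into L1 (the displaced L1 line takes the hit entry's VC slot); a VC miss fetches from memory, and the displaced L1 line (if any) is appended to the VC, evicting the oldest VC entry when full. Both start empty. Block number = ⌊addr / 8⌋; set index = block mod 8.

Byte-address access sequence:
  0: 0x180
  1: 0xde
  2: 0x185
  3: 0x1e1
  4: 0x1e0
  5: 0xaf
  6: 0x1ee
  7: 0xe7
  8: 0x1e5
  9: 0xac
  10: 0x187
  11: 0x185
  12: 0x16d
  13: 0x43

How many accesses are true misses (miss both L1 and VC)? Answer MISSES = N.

  [0] addr=0x180 blk=48 s=0: MISS | VC []
  [1] addr=0xde blk=27 s=3: MISS | VC []
  [2] addr=0x185 blk=48 s=0: L1-HIT | VC []
  [3] addr=0x1e1 blk=60 s=4: MISS | VC []
  [4] addr=0x1e0 blk=60 s=4: L1-HIT | VC []
  [5] addr=0xaf blk=21 s=5: MISS | VC []
  [6] addr=0x1ee blk=61 s=5: MISS | VC [21]
  [7] addr=0xe7 blk=28 s=4: MISS | VC [21, 60]
  [8] addr=0x1e5 blk=60 s=4: VC-HIT | VC [21, 28]
  [9] addr=0xac blk=21 s=5: VC-HIT | VC [61, 28]
  [10] addr=0x187 blk=48 s=0: L1-HIT | VC [61, 28]
  [11] addr=0x185 blk=48 s=0: L1-HIT | VC [61, 28]
  [12] addr=0x16d blk=45 s=5: MISS | VC [61, 28, 21]
  [13] addr=0x43 blk=8 s=0: MISS | VC [61, 28, 21, 48]

MISSES = 8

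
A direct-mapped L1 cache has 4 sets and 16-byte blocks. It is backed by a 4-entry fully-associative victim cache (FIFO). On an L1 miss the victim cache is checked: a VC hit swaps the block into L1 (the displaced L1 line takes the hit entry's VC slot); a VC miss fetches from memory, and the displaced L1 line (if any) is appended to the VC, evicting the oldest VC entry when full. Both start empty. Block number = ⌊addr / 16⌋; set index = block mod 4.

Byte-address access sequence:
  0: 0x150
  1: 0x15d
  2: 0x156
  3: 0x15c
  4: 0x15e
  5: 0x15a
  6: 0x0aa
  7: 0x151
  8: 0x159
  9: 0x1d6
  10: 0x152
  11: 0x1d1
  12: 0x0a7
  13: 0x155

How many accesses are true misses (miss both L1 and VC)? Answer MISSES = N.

#0 0x150→b21/s1 MISS; vc=[]
#1 0x15d→b21/s1 L1-HIT; vc=[]
#2 0x156→b21/s1 L1-HIT; vc=[]
#3 0x15c→b21/s1 L1-HIT; vc=[]
#4 0x15e→b21/s1 L1-HIT; vc=[]
#5 0x15a→b21/s1 L1-HIT; vc=[]
#6 0xaa→b10/s2 MISS; vc=[]
#7 0x151→b21/s1 L1-HIT; vc=[]
#8 0x159→b21/s1 L1-HIT; vc=[]
#9 0x1d6→b29/s1 MISS; vc=[21]
#10 0x152→b21/s1 VC-HIT; vc=[29]
#11 0x1d1→b29/s1 VC-HIT; vc=[21]
#12 0xa7→b10/s2 L1-HIT; vc=[21]
#13 0x155→b21/s1 VC-HIT; vc=[29]

MISSES = 3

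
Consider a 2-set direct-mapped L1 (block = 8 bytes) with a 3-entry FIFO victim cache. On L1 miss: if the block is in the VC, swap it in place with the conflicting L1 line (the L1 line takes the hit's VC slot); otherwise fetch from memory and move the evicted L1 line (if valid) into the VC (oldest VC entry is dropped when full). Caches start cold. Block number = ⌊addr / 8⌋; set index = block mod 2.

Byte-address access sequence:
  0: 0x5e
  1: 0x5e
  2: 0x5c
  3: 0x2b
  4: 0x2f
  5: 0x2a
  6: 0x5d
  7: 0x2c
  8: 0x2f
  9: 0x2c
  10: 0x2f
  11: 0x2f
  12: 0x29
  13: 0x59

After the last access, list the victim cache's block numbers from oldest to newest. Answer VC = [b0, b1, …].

  [0] addr=0x5e blk=11 s=1: MISS | VC []
  [1] addr=0x5e blk=11 s=1: L1-HIT | VC []
  [2] addr=0x5c blk=11 s=1: L1-HIT | VC []
  [3] addr=0x2b blk=5 s=1: MISS | VC [11]
  [4] addr=0x2f blk=5 s=1: L1-HIT | VC [11]
  [5] addr=0x2a blk=5 s=1: L1-HIT | VC [11]
  [6] addr=0x5d blk=11 s=1: VC-HIT | VC [5]
  [7] addr=0x2c blk=5 s=1: VC-HIT | VC [11]
  [8] addr=0x2f blk=5 s=1: L1-HIT | VC [11]
  [9] addr=0x2c blk=5 s=1: L1-HIT | VC [11]
  [10] addr=0x2f blk=5 s=1: L1-HIT | VC [11]
  [11] addr=0x2f blk=5 s=1: L1-HIT | VC [11]
  [12] addr=0x29 blk=5 s=1: L1-HIT | VC [11]
  [13] addr=0x59 blk=11 s=1: VC-HIT | VC [5]

VC = [5]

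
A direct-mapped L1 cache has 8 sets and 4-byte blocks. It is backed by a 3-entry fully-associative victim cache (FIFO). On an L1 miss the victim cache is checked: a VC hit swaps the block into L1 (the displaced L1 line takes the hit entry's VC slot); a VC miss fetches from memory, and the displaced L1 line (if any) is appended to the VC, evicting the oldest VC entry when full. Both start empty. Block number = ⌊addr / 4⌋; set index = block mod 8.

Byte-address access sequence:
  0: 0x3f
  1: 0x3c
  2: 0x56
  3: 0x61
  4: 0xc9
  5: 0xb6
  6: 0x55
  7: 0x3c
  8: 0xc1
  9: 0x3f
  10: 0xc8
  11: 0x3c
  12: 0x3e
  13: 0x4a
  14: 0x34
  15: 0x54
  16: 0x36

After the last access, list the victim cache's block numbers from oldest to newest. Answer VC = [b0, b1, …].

VC = [24, 50, 21]

#0 0x3f→b15/s7 MISS; vc=[]
#1 0x3c→b15/s7 L1-HIT; vc=[]
#2 0x56→b21/s5 MISS; vc=[]
#3 0x61→b24/s0 MISS; vc=[]
#4 0xc9→b50/s2 MISS; vc=[]
#5 0xb6→b45/s5 MISS; vc=[21]
#6 0x55→b21/s5 VC-HIT; vc=[45]
#7 0x3c→b15/s7 L1-HIT; vc=[45]
#8 0xc1→b48/s0 MISS; vc=[45,24]
#9 0x3f→b15/s7 L1-HIT; vc=[45,24]
#10 0xc8→b50/s2 L1-HIT; vc=[45,24]
#11 0x3c→b15/s7 L1-HIT; vc=[45,24]
#12 0x3e→b15/s7 L1-HIT; vc=[45,24]
#13 0x4a→b18/s2 MISS; vc=[45,24,50]
#14 0x34→b13/s5 MISS; vc=[24,50,21]
#15 0x54→b21/s5 VC-HIT; vc=[24,50,13]
#16 0x36→b13/s5 VC-HIT; vc=[24,50,21]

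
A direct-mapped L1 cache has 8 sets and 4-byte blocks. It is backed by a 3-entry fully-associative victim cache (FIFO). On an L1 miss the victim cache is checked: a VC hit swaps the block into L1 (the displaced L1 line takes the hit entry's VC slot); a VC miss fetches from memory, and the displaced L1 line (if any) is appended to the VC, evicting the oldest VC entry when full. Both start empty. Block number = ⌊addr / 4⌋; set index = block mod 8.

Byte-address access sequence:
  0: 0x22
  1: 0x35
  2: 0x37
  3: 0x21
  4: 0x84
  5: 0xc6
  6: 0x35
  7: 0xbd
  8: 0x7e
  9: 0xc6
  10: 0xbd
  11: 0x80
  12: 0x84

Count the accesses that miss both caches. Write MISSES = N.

  [0] addr=0x22 blk=8 s=0: MISS | VC []
  [1] addr=0x35 blk=13 s=5: MISS | VC []
  [2] addr=0x37 blk=13 s=5: L1-HIT | VC []
  [3] addr=0x21 blk=8 s=0: L1-HIT | VC []
  [4] addr=0x84 blk=33 s=1: MISS | VC []
  [5] addr=0xc6 blk=49 s=1: MISS | VC [33]
  [6] addr=0x35 blk=13 s=5: L1-HIT | VC [33]
  [7] addr=0xbd blk=47 s=7: MISS | VC [33]
  [8] addr=0x7e blk=31 s=7: MISS | VC [33, 47]
  [9] addr=0xc6 blk=49 s=1: L1-HIT | VC [33, 47]
  [10] addr=0xbd blk=47 s=7: VC-HIT | VC [33, 31]
  [11] addr=0x80 blk=32 s=0: MISS | VC [33, 31, 8]
  [12] addr=0x84 blk=33 s=1: VC-HIT | VC [49, 31, 8]

MISSES = 7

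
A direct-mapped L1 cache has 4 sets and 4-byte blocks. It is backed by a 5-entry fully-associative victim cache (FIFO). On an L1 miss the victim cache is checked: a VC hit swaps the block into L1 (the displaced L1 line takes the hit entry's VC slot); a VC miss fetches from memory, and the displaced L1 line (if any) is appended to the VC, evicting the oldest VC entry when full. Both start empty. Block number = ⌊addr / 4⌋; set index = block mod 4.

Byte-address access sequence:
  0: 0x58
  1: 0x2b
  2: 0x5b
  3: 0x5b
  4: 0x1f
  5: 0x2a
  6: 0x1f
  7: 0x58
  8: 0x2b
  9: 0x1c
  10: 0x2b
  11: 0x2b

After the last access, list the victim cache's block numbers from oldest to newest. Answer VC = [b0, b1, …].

VC = [22]

#0 0x58→b22/s2 MISS; vc=[]
#1 0x2b→b10/s2 MISS; vc=[22]
#2 0x5b→b22/s2 VC-HIT; vc=[10]
#3 0x5b→b22/s2 L1-HIT; vc=[10]
#4 0x1f→b7/s3 MISS; vc=[10]
#5 0x2a→b10/s2 VC-HIT; vc=[22]
#6 0x1f→b7/s3 L1-HIT; vc=[22]
#7 0x58→b22/s2 VC-HIT; vc=[10]
#8 0x2b→b10/s2 VC-HIT; vc=[22]
#9 0x1c→b7/s3 L1-HIT; vc=[22]
#10 0x2b→b10/s2 L1-HIT; vc=[22]
#11 0x2b→b10/s2 L1-HIT; vc=[22]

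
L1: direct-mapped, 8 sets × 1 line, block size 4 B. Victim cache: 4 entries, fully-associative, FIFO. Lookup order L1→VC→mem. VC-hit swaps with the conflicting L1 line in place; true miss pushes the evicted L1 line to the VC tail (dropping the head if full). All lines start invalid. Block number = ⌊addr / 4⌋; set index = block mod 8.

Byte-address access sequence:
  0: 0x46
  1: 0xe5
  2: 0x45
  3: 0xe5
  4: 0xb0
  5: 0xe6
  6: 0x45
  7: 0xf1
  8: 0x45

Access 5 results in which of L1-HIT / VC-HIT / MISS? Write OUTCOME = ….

OUTCOME = L1-HIT

  [0] addr=0x46 blk=17 s=1: MISS | VC []
  [1] addr=0xe5 blk=57 s=1: MISS | VC [17]
  [2] addr=0x45 blk=17 s=1: VC-HIT | VC [57]
  [3] addr=0xe5 blk=57 s=1: VC-HIT | VC [17]
  [4] addr=0xb0 blk=44 s=4: MISS | VC [17]
  [5] addr=0xe6 blk=57 s=1: L1-HIT | VC [17]
  [6] addr=0x45 blk=17 s=1: VC-HIT | VC [57]
  [7] addr=0xf1 blk=60 s=4: MISS | VC [57, 44]
  [8] addr=0x45 blk=17 s=1: L1-HIT | VC [57, 44]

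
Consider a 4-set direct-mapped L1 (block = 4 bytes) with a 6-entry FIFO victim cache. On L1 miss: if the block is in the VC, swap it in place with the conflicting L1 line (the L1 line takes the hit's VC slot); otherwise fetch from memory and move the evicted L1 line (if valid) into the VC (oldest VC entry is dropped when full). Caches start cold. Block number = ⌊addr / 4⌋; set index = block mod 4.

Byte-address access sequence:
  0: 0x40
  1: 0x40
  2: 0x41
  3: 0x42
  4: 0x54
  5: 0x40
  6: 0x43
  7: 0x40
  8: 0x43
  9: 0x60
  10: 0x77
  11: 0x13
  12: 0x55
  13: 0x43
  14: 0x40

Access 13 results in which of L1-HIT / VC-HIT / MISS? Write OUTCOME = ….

#0 0x40→b16/s0 MISS; vc=[]
#1 0x40→b16/s0 L1-HIT; vc=[]
#2 0x41→b16/s0 L1-HIT; vc=[]
#3 0x42→b16/s0 L1-HIT; vc=[]
#4 0x54→b21/s1 MISS; vc=[]
#5 0x40→b16/s0 L1-HIT; vc=[]
#6 0x43→b16/s0 L1-HIT; vc=[]
#7 0x40→b16/s0 L1-HIT; vc=[]
#8 0x43→b16/s0 L1-HIT; vc=[]
#9 0x60→b24/s0 MISS; vc=[16]
#10 0x77→b29/s1 MISS; vc=[16,21]
#11 0x13→b4/s0 MISS; vc=[16,21,24]
#12 0x55→b21/s1 VC-HIT; vc=[16,29,24]
#13 0x43→b16/s0 VC-HIT; vc=[4,29,24]
#14 0x40→b16/s0 L1-HIT; vc=[4,29,24]

OUTCOME = VC-HIT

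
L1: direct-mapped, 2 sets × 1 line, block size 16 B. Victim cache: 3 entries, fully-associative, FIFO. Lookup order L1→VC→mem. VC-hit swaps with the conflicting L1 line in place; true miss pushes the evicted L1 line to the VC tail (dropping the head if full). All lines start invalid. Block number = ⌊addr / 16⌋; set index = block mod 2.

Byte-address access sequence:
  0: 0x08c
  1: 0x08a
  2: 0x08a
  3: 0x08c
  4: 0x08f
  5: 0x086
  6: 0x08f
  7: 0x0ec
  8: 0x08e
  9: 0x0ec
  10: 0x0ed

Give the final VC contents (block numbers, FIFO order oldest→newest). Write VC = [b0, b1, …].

  [0] addr=0x8c blk=8 s=0: MISS | VC []
  [1] addr=0x8a blk=8 s=0: L1-HIT | VC []
  [2] addr=0x8a blk=8 s=0: L1-HIT | VC []
  [3] addr=0x8c blk=8 s=0: L1-HIT | VC []
  [4] addr=0x8f blk=8 s=0: L1-HIT | VC []
  [5] addr=0x86 blk=8 s=0: L1-HIT | VC []
  [6] addr=0x8f blk=8 s=0: L1-HIT | VC []
  [7] addr=0xec blk=14 s=0: MISS | VC [8]
  [8] addr=0x8e blk=8 s=0: VC-HIT | VC [14]
  [9] addr=0xec blk=14 s=0: VC-HIT | VC [8]
  [10] addr=0xed blk=14 s=0: L1-HIT | VC [8]

VC = [8]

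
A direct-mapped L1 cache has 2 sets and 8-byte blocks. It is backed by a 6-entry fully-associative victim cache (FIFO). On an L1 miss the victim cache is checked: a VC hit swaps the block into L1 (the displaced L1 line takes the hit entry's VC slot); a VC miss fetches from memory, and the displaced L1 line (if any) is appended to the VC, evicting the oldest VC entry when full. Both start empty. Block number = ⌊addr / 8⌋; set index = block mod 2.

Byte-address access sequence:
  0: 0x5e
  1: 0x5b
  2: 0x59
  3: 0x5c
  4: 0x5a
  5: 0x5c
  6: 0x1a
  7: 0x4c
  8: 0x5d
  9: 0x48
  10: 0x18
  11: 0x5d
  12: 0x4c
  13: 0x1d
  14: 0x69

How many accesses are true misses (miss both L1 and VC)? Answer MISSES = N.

0: 0x5e (blk 11, set 1) → MISS  vc=[]
1: 0x5b (blk 11, set 1) → L1-HIT  vc=[]
2: 0x59 (blk 11, set 1) → L1-HIT  vc=[]
3: 0x5c (blk 11, set 1) → L1-HIT  vc=[]
4: 0x5a (blk 11, set 1) → L1-HIT  vc=[]
5: 0x5c (blk 11, set 1) → L1-HIT  vc=[]
6: 0x1a (blk 3, set 1) → MISS  vc=[11]
7: 0x4c (blk 9, set 1) → MISS  vc=[11, 3]
8: 0x5d (blk 11, set 1) → VC-HIT  vc=[9, 3]
9: 0x48 (blk 9, set 1) → VC-HIT  vc=[11, 3]
10: 0x18 (blk 3, set 1) → VC-HIT  vc=[11, 9]
11: 0x5d (blk 11, set 1) → VC-HIT  vc=[3, 9]
12: 0x4c (blk 9, set 1) → VC-HIT  vc=[3, 11]
13: 0x1d (blk 3, set 1) → VC-HIT  vc=[9, 11]
14: 0x69 (blk 13, set 1) → MISS  vc=[9, 11, 3]

MISSES = 4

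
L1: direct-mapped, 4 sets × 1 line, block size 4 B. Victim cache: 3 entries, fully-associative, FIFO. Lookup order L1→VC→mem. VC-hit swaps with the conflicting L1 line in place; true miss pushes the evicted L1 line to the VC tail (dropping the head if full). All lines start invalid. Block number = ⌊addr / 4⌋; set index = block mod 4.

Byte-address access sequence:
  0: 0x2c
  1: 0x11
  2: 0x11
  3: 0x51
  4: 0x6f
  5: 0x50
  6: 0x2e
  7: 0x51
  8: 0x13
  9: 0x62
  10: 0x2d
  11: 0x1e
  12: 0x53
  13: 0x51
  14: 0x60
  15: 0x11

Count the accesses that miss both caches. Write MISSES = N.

MISSES = 7

0: 0x2c (blk 11, set 3) → MISS  vc=[]
1: 0x11 (blk 4, set 0) → MISS  vc=[]
2: 0x11 (blk 4, set 0) → L1-HIT  vc=[]
3: 0x51 (blk 20, set 0) → MISS  vc=[4]
4: 0x6f (blk 27, set 3) → MISS  vc=[4, 11]
5: 0x50 (blk 20, set 0) → L1-HIT  vc=[4, 11]
6: 0x2e (blk 11, set 3) → VC-HIT  vc=[4, 27]
7: 0x51 (blk 20, set 0) → L1-HIT  vc=[4, 27]
8: 0x13 (blk 4, set 0) → VC-HIT  vc=[20, 27]
9: 0x62 (blk 24, set 0) → MISS  vc=[20, 27, 4]
10: 0x2d (blk 11, set 3) → L1-HIT  vc=[20, 27, 4]
11: 0x1e (blk 7, set 3) → MISS  vc=[27, 4, 11]
12: 0x53 (blk 20, set 0) → MISS  vc=[4, 11, 24]
13: 0x51 (blk 20, set 0) → L1-HIT  vc=[4, 11, 24]
14: 0x60 (blk 24, set 0) → VC-HIT  vc=[4, 11, 20]
15: 0x11 (blk 4, set 0) → VC-HIT  vc=[24, 11, 20]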